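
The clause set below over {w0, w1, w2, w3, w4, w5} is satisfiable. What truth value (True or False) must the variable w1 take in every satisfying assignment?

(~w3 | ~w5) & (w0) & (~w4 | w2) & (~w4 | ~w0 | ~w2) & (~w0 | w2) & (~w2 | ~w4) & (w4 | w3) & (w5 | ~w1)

Suppose w1 = 1.
From the singleton clause (w0), w0 = 1.
From the singleton clause (w2), w2 = 1.
From the singleton clause (~w4), w4 = 0.
From the singleton clause (w3), w3 = 1.
From the singleton clause (~w5), w5 = 0.
But (w5) is also a unit clause — contradiction.
So every satisfying assignment has w1 = False.

False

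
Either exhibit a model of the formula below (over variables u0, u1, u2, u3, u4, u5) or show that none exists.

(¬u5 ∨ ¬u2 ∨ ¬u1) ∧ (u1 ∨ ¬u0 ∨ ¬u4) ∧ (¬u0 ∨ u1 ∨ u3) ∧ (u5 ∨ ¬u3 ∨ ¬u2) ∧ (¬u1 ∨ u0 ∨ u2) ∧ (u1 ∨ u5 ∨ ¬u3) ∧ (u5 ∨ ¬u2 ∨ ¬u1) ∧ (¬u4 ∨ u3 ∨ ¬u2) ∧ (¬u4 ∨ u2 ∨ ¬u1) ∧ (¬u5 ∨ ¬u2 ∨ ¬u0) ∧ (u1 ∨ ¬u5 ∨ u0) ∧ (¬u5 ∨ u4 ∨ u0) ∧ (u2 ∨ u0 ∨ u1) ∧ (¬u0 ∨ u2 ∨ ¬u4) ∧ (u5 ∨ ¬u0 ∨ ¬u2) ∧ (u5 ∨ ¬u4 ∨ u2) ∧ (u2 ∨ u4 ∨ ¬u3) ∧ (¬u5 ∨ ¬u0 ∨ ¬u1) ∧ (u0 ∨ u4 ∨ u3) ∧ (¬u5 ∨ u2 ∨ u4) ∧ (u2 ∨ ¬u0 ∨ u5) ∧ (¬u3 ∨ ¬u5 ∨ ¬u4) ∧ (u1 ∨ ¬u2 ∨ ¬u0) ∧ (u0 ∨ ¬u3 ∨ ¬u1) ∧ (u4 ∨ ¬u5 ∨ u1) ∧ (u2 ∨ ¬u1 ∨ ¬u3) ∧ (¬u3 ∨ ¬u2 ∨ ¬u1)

UNSATISFIABLE

Case u5 = False:
Case u3 = False:
Case u0 = False:
From the singleton clause (u4), u4 = True.
From the singleton clause (¬u2), u2 = False.
That conflicts with the unit clause (u2).
Undo u0 and try u0 = True.
From the singleton clause (u1), u1 = True.
From the singleton clause (¬u2), u2 = False.
That conflicts with the unit clause (u2).
Both values of u0 lead to a conflict.
Undo u3 and try u3 = True.
From the singleton clause (¬u2), u2 = False.
From the singleton clause (u1), u1 = True.
That conflicts with the unit clause (¬u1).
Both values of u3 lead to a conflict.
Undo u5 and try u5 = True.
Case u2 = False:
From the singleton clause (u4), u4 = True.
From the singleton clause (¬u1), u1 = False.
From the singleton clause (¬u0), u0 = False.
That conflicts with the unit clause (u0).
Undo u2 and try u2 = True.
From the singleton clause (¬u1), u1 = False.
From the singleton clause (¬u0), u0 = False.
That conflicts with the unit clause (u0).
Both values of u2 lead to a conflict.
Both values of u5 lead to a conflict.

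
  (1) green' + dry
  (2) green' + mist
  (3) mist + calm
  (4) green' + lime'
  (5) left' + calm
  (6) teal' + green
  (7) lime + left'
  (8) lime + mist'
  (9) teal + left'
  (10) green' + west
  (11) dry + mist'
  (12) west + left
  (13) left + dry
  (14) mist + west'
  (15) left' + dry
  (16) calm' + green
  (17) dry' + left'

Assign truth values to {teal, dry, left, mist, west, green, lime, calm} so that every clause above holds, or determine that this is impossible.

Try green = 0.
Unit clause (teal') forces teal = 0.
Unit clause (left') forces left = 0.
Unit clause (west) forces west = 1.
Unit clause (dry) forces dry = 1.
Unit clause (mist) forces mist = 1.
Unit clause (lime) forces lime = 1.
Unit clause (calm') forces calm = 0.
All clauses are satisfied.

teal: 0,  dry: 1,  left: 0,  mist: 1,  west: 1,  green: 0,  lime: 1,  calm: 0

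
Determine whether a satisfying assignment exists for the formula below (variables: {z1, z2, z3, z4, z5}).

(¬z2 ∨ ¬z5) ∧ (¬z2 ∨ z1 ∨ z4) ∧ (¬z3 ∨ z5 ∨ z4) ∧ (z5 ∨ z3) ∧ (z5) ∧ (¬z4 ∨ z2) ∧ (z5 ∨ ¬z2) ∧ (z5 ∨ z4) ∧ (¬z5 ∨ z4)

(z5) alone gives z5 = True.
(¬z2) alone gives z2 = False.
(¬z4) alone gives z4 = False.
But (z4) is also a unit clause — contradiction.
No assignment satisfies every clause.

No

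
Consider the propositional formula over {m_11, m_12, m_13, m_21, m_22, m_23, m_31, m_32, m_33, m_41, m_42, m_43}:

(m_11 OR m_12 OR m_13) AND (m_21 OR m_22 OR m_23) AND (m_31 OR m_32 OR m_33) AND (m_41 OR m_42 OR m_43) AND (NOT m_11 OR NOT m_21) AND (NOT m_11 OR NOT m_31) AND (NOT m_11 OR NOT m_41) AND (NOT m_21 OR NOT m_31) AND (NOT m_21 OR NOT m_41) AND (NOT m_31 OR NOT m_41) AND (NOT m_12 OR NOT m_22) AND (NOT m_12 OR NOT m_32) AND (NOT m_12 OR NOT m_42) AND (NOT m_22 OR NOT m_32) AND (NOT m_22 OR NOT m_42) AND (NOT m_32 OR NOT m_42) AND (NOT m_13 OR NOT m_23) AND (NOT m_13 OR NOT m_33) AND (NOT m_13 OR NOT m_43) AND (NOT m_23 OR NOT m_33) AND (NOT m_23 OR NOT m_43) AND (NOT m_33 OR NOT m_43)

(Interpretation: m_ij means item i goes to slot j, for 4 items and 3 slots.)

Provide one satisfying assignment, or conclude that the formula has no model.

UNSATISFIABLE

Case m_11 = false:
Case m_12 = true:
(NOT m_22) alone gives m_22 = false.
(NOT m_32) alone gives m_32 = false.
(NOT m_42) alone gives m_42 = false.
Case m_21 = true:
(NOT m_31) alone gives m_31 = false.
(m_33) alone gives m_33 = true.
(NOT m_41) alone gives m_41 = false.
(m_43) alone gives m_43 = true.
Now (NOT m_43) is unsatisfied and unit — conflict.
So m_21 must be the other value — set m_21 = false.
(m_23) alone gives m_23 = true.
(NOT m_13) alone gives m_13 = false.
(NOT m_33) alone gives m_33 = false.
(m_31) alone gives m_31 = true.
(NOT m_41) alone gives m_41 = false.
(m_43) alone gives m_43 = true.
Now (NOT m_43) is unsatisfied and unit — conflict.
Either choice for m_21 ends in contradiction.
So m_12 must be the other value — set m_12 = false.
(m_13) alone gives m_13 = true.
(NOT m_23) alone gives m_23 = false.
(NOT m_33) alone gives m_33 = false.
(NOT m_43) alone gives m_43 = false.
Case m_21 = true:
(NOT m_31) alone gives m_31 = false.
(m_32) alone gives m_32 = true.
(NOT m_41) alone gives m_41 = false.
(m_42) alone gives m_42 = true.
Now (NOT m_42) is unsatisfied and unit — conflict.
So m_21 must be the other value — set m_21 = false.
(m_22) alone gives m_22 = true.
(NOT m_32) alone gives m_32 = false.
(m_31) alone gives m_31 = true.
(NOT m_41) alone gives m_41 = false.
(m_42) alone gives m_42 = true.
Now (NOT m_42) is unsatisfied and unit — conflict.
Either choice for m_21 ends in contradiction.
Either choice for m_12 ends in contradiction.
So m_11 must be the other value — set m_11 = true.
(NOT m_21) alone gives m_21 = false.
(NOT m_31) alone gives m_31 = false.
(NOT m_41) alone gives m_41 = false.
Case m_22 = true:
(NOT m_12) alone gives m_12 = false.
(NOT m_32) alone gives m_32 = false.
(m_33) alone gives m_33 = true.
(NOT m_42) alone gives m_42 = false.
(m_43) alone gives m_43 = true.
Now (NOT m_43) is unsatisfied and unit — conflict.
So m_22 must be the other value — set m_22 = false.
(m_23) alone gives m_23 = true.
(NOT m_13) alone gives m_13 = false.
(NOT m_33) alone gives m_33 = false.
(m_32) alone gives m_32 = true.
(NOT m_12) alone gives m_12 = false.
(NOT m_42) alone gives m_42 = false.
(m_43) alone gives m_43 = true.
Now (NOT m_43) is unsatisfied and unit — conflict.
Either choice for m_22 ends in contradiction.
Either choice for m_11 ends in contradiction.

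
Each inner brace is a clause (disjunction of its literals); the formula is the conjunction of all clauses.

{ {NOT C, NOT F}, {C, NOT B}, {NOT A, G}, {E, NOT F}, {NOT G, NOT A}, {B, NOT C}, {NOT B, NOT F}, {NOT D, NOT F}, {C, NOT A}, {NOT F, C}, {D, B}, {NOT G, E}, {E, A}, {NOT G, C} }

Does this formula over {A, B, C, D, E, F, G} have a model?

Branch on C: set C = true.
(NOT F) alone gives F = false.
(B) alone gives B = true.
Branch on A: set A = false.
(E) alone gives E = true.
All clauses hold; D, G can take either value.
A satisfying assignment: A ↦ false, B ↦ true, C ↦ true, D ↦ true, E ↦ true, F ↦ false, G ↦ true.

Yes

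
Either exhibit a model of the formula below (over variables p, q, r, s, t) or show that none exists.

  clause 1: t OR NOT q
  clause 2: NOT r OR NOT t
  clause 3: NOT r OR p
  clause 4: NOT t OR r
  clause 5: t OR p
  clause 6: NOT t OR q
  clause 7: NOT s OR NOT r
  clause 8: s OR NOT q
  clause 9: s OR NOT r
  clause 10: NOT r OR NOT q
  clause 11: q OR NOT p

Suppose t = true.
From the singleton clause (NOT r), r = false.
That conflicts with the unit clause (r).
Undo t and try t = false.
From the singleton clause (NOT q), q = false.
From the singleton clause (p), p = true.
That conflicts with the unit clause (NOT p).
Both values of t lead to a conflict.

UNSATISFIABLE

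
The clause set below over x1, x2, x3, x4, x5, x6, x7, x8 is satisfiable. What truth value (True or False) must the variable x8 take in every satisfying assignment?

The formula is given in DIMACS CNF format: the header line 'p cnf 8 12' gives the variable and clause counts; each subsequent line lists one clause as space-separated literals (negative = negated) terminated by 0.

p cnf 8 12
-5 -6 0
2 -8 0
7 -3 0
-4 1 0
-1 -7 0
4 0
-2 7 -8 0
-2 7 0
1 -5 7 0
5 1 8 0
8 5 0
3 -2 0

Suppose x8 = True.
(x2) alone gives x2 = True.
(x4) alone gives x4 = True.
(x1) alone gives x1 = True.
(¬x7) alone gives x7 = False.
That conflicts with the unit clause (x7).
So every satisfying assignment has x8 = False.

False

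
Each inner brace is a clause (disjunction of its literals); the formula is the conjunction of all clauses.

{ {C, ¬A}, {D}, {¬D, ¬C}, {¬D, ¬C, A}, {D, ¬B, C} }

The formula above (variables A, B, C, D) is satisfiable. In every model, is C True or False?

Suppose C = True.
From the singleton clause (D), D = True.
Now (¬D) is unsatisfied and unit — conflict.
So every satisfying assignment has C = False.

False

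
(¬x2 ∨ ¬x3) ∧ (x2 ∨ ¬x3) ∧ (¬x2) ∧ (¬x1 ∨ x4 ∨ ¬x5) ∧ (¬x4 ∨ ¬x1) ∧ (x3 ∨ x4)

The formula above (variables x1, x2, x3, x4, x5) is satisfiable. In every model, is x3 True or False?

Suppose x3 = True.
(¬x2) alone gives x2 = False.
Now (x2) is unsatisfied and unit — conflict.
So every satisfying assignment has x3 = False.

False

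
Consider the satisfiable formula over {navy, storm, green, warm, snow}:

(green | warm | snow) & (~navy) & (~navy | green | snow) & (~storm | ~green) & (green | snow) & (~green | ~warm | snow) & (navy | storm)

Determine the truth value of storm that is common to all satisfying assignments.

Suppose storm = 0.
The clause (~navy) is unit, so navy = 0.
But (navy) is also a unit clause — contradiction.
So every satisfying assignment has storm = True.

True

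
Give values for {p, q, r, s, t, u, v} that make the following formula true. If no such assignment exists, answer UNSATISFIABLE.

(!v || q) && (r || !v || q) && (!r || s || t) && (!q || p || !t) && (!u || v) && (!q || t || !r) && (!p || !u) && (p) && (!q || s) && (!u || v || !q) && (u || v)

p ↦ true; q ↦ true; r ↦ true; s ↦ true; t ↦ true; u ↦ false; v ↦ true

The clause (p) is unit, so p = true.
The clause (!u) is unit, so u = false.
The clause (v) is unit, so v = true.
The clause (q) is unit, so q = true.
The clause (s) is unit, so s = true.
Branch on t: set t = true.
All clauses hold; r can take either value.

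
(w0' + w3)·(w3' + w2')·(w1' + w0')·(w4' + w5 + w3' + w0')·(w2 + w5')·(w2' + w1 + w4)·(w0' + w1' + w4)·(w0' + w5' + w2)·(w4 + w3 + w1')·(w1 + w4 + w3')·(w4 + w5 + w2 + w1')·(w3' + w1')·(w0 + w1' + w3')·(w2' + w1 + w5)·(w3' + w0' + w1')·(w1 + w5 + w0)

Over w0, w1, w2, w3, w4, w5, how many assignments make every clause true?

4

There are 2^6 = 64 truth assignments over (w0, w1, w2, w3, w4, w5).
Split on w2. With w2 = 1, the clauses containing w2 are satisfied and w2' drops from the rest; 3 of the 2^5 = 32 assignments to the other variables satisfy what remains.
With w2 = 0, by the same count on the reduced clause set, 1 assignment works.
(One model: w0=F, w1=F, w2=T, w3=F, w4=T, w5=T.)
Total: 3 + 1 = 4.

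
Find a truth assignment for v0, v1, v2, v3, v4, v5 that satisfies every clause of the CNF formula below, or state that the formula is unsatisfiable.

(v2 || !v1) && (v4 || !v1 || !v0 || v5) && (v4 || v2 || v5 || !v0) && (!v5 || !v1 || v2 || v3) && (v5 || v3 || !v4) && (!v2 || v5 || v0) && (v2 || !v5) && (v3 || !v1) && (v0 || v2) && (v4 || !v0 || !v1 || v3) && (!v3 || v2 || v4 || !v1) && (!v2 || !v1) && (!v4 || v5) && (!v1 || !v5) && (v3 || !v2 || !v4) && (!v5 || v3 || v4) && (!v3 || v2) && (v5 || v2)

v0=true, v1=false, v2=true, v3=false, v4=false, v5=false

Branch on v2: set v2 = true.
From the singleton clause (!v1), v1 = false.
Branch on v5: set v5 = false.
From the singleton clause (v0), v0 = true.
From the singleton clause (!v4), v4 = false.
Every clause is now satisfied; v3 is unconstrained.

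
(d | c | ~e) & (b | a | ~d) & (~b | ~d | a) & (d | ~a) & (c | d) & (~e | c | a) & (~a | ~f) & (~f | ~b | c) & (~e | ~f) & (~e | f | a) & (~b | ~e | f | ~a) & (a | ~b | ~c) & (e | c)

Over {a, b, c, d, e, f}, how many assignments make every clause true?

There are 2^6 = 64 truth assignments over (a, b, c, d, e, f).
Split on e. With e = 1, the clauses containing e are satisfied and ~e drops from the rest; 2 of the 2^5 = 32 assignments to the other variables satisfy what remains.
With e = 0, by the same count on the reduced clause set, 4 assignments work.
(One model: a=F, b=F, c=T, d=F, e=F, f=F.)
Total: 2 + 4 = 6.

6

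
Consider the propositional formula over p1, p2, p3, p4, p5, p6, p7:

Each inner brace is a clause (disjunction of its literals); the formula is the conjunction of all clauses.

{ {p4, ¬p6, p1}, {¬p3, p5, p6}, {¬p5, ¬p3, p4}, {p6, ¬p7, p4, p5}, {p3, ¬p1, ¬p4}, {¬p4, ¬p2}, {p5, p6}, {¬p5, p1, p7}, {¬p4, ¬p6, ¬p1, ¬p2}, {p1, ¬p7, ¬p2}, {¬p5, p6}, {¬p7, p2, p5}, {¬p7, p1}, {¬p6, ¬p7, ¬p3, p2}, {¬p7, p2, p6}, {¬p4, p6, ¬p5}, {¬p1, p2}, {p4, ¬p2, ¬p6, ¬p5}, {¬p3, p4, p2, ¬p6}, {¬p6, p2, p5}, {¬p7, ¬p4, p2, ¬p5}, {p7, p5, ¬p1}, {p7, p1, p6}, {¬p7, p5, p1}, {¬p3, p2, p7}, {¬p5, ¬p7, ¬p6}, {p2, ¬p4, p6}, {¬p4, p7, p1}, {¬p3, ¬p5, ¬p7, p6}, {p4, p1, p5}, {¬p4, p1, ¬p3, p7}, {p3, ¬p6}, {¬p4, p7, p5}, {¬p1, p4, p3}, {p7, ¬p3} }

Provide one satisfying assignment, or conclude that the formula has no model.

p1: True; p2: True; p3: True; p4: False; p5: False; p6: True; p7: True

Branch on p4: set p4 = False.
Branch on p6: set p6 = True.
From the singleton clause (p1), p1 = True.
From the singleton clause (p2), p2 = True.
From the singleton clause (¬p5), p5 = False.
From the singleton clause (p7), p7 = True.
From the singleton clause (p3), p3 = True.
Every clause now holds.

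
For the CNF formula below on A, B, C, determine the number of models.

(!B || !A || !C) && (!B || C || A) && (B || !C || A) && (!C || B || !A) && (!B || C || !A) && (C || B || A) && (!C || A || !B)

1

There are 2^3 = 8 truth assignments over (A, B, C).
Check each against the 7 clauses (columns in the order A, B, C):
  F F F  ✗ fails (C || B || A)
  F F T  ✗ fails (B || !C || A)
  F T F  ✗ fails (!B || C || A)
  F T T  ✗ fails (!C || A || !B)
  T F F  ✓ satisfies all
  T F T  ✗ fails (!C || B || !A)
  T T F  ✗ fails (!B || C || !A)
  T T T  ✗ fails (!B || !A || !C)
1 of the 8 rows is a model.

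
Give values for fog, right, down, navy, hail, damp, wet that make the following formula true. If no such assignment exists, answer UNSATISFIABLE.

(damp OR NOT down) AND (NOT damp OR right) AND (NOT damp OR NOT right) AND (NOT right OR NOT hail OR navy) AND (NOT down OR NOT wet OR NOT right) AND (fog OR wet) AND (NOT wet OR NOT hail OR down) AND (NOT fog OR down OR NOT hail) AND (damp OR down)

UNSATISFIABLE

Branch on damp: set damp = true.
The clause (right) is unit, so right = true.
But (NOT right) is also a unit clause — contradiction.
Backtrack on damp: now try damp = false.
The clause (NOT down) is unit, so down = false.
But (down) is also a unit clause — contradiction.
Both values of damp lead to a conflict.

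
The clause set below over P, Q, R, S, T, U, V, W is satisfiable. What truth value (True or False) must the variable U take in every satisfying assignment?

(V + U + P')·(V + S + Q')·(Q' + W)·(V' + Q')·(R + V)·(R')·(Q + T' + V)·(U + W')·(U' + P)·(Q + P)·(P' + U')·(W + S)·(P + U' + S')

Suppose U = 1.
Unit clause (R') forces R = 0.
Unit clause (V) forces V = 1.
Unit clause (Q') forces Q = 0.
Unit clause (P) forces P = 1.
That conflicts with the unit clause (P').
So every satisfying assignment has U = False.

False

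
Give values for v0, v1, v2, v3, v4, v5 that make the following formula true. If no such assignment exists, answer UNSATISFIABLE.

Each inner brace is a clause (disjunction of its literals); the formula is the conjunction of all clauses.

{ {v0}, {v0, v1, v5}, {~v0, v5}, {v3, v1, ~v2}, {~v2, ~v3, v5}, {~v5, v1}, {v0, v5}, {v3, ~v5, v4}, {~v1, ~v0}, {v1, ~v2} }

The clause (v0) is unit, so v0 = 1.
The clause (v5) is unit, so v5 = 1.
The clause (v1) is unit, so v1 = 1.
That conflicts with the unit clause (~v1).

UNSATISFIABLE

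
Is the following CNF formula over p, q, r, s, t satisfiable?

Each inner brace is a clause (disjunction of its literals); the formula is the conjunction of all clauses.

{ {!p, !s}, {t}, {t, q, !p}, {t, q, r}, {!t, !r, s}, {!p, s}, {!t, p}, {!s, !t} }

(t) alone gives t = true.
(p) alone gives p = true.
(!s) alone gives s = false.
But (s) is also a unit clause — contradiction.
No assignment satisfies every clause.

No, unsatisfiable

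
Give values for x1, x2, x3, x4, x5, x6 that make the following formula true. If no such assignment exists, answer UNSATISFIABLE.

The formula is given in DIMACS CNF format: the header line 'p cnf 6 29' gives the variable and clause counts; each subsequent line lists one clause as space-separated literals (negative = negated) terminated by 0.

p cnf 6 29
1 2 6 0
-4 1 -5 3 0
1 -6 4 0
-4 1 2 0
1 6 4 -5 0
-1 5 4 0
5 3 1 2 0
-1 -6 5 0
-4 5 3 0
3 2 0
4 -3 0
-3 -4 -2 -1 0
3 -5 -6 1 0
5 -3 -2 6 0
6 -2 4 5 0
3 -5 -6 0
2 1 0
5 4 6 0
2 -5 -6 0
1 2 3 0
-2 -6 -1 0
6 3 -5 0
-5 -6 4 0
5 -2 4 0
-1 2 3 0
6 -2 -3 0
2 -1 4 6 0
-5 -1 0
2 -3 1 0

Try x3 = True.
The clause (x4) is unit, so x4 = True.
Try x1 = False.
The clause (x2) is unit, so x2 = True.
The clause (x6) is unit, so x6 = True.
No clause remains; x5 is free.

x1 ↦ False,  x2 ↦ True,  x3 ↦ True,  x4 ↦ True,  x5 ↦ False,  x6 ↦ True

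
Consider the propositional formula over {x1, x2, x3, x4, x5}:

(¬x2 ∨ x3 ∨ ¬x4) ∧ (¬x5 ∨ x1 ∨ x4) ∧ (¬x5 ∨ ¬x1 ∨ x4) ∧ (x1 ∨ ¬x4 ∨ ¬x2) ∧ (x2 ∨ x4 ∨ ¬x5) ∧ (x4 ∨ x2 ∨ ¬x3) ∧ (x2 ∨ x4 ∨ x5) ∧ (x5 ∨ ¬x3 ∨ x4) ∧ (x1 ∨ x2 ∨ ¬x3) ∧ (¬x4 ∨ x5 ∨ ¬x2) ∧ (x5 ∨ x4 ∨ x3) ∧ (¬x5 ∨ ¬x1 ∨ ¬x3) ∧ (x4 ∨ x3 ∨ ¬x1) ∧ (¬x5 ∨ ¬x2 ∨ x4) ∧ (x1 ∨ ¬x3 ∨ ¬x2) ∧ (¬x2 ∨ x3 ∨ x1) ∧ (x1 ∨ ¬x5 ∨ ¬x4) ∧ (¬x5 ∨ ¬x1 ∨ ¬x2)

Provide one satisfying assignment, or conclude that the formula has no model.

x1 ↦ True, x2 ↦ False, x3 ↦ False, x4 ↦ True, x5 ↦ True

Case x2 = False:
Case x4 = True:
Case x1 = True:
Case x5 = True:
The clause (¬x3) is unit, so x3 = False.
All clauses are satisfied.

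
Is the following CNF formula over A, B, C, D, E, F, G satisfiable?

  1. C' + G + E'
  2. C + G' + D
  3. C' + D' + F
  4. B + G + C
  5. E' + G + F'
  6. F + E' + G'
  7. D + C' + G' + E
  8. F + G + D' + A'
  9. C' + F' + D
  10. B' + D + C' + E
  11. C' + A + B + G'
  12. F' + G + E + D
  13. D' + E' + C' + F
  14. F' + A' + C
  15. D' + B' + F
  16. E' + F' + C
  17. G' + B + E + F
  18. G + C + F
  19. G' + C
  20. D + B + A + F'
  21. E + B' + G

Branch on G: set G = 0.
Branch on C: set C = 1.
(E') alone gives E = 0.
(B') alone gives B = 0.
Branch on D: set D = 1.
(F) alone gives F = 1.
No clause remains; A is free.
A satisfying assignment: A=1; B=0; C=1; D=1; E=0; F=1; G=0.

Yes, satisfiable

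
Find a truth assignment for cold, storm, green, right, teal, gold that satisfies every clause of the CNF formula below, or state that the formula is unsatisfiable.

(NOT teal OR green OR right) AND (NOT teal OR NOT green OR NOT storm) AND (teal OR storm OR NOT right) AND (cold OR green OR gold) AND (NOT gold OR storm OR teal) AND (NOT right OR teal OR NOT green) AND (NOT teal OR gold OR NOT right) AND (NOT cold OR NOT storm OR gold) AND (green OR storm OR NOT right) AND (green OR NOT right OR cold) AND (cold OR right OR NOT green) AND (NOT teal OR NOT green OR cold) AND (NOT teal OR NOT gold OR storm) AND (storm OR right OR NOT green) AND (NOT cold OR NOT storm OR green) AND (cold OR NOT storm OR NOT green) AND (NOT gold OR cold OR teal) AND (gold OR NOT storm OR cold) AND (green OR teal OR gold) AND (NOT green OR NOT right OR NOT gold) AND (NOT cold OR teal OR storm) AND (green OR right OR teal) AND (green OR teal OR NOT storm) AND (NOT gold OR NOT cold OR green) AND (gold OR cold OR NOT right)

cold=true, storm=true, green=true, right=false, teal=false, gold=true

Branch on teal: set teal = false.
Branch on storm: set storm = true.
From the singleton clause (green), green = true.
From the singleton clause (NOT right), right = false.
From the singleton clause (cold), cold = true.
From the singleton clause (gold), gold = true.
All clauses are satisfied.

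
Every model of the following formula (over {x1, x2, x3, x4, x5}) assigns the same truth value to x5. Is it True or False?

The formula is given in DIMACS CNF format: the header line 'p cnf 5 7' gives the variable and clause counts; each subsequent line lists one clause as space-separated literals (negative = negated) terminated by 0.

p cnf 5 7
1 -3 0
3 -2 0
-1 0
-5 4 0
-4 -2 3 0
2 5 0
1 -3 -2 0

Suppose x5 = False.
(¬x1) alone gives x1 = False.
(¬x3) alone gives x3 = False.
(¬x2) alone gives x2 = False.
But (x2) is also a unit clause — contradiction.
So every satisfying assignment has x5 = True.

True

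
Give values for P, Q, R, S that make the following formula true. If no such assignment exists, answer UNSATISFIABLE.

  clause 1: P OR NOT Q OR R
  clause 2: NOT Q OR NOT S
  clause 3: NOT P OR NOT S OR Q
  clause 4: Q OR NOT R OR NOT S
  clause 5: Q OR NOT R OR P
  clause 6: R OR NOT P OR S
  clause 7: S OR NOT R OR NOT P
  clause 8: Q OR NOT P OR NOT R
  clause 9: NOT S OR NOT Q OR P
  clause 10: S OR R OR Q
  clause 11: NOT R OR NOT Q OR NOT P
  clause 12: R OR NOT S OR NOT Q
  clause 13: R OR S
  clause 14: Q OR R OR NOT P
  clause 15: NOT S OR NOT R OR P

Try Q = true.
The clause (NOT S) is unit, so S = false.
The clause (R) is unit, so R = true.
The clause (NOT P) is unit, so P = false.
Every clause now holds.

P=false, Q=true, R=true, S=false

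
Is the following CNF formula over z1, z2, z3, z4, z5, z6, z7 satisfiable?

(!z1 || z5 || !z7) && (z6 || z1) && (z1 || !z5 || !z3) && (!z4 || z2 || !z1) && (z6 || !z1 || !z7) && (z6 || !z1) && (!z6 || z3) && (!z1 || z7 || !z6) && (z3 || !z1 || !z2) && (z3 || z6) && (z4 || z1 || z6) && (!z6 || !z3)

Case z6 = true:
From the singleton clause (z3), z3 = true.
That conflicts with the unit clause (!z3).
Backtrack on z6: now try z6 = false.
From the singleton clause (z1), z1 = true.
That conflicts with the unit clause (!z1).
Neither z6 = true nor z6 = false works.
No assignment satisfies every clause.

No, unsatisfiable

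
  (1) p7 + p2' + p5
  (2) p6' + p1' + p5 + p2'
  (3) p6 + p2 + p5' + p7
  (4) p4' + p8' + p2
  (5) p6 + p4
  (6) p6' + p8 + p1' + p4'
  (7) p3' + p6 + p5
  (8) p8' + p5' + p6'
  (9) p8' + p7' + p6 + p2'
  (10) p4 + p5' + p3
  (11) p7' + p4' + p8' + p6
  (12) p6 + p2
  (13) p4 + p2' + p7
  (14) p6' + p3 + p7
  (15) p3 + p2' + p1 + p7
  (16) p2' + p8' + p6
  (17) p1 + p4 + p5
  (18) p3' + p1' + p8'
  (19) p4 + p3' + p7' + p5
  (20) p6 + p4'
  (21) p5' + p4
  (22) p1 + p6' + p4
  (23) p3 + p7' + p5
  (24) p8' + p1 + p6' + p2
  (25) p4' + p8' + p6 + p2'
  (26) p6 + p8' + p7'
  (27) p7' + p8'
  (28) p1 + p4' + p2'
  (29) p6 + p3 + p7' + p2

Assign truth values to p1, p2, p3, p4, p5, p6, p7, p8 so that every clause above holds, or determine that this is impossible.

Branch on p6: set p6 = 1.
Branch on p8: set p8 = 0.
Branch on p1: set p1 = 0.
(p4) alone gives p4 = 1.
(p2') alone gives p2 = 0.
Branch on p3: set p3 = 1.
All clauses hold; p5, p7 can take either value.

p1=0,  p2=0,  p3=1,  p4=1,  p5=1,  p6=1,  p7=1,  p8=0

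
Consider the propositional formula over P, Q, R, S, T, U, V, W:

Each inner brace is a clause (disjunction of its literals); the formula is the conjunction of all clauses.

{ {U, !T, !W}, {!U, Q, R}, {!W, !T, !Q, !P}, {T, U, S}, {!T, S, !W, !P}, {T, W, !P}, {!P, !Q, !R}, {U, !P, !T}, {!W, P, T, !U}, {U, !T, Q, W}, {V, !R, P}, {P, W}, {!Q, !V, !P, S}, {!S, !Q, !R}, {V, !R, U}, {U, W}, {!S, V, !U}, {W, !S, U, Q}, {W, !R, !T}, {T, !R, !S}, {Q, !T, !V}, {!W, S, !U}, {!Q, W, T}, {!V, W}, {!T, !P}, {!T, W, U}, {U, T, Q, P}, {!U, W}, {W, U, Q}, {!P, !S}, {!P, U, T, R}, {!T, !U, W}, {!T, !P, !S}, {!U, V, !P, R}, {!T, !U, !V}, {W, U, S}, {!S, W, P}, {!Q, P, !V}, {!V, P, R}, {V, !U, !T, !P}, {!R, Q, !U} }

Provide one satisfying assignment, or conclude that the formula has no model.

Try P = false.
(W) alone gives W = true.
Try U = false.
(!T) alone gives T = false.
(S) alone gives S = true.
(!R) alone gives R = false.
(Q) alone gives Q = true.
(!V) alone gives V = false.
All clauses are satisfied.

P: false,  Q: true,  R: false,  S: true,  T: false,  U: false,  V: false,  W: true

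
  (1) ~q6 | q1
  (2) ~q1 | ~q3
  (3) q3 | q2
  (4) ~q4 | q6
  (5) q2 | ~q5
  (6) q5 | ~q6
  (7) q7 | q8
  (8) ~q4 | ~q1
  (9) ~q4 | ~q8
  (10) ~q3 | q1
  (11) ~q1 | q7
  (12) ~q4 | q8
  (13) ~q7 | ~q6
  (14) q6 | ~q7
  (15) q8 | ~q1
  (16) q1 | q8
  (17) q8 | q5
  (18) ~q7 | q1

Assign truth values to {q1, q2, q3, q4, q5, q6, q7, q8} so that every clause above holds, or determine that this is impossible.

Try q6 = 0.
The clause (~q4) is unit, so q4 = 0.
The clause (~q7) is unit, so q7 = 0.
The clause (q8) is unit, so q8 = 1.
The clause (~q1) is unit, so q1 = 0.
The clause (~q3) is unit, so q3 = 0.
The clause (q2) is unit, so q2 = 1.
Every clause is now satisfied; q5 is unconstrained.

q1 ↦ 0,  q2 ↦ 1,  q3 ↦ 0,  q4 ↦ 0,  q5 ↦ 1,  q6 ↦ 0,  q7 ↦ 0,  q8 ↦ 1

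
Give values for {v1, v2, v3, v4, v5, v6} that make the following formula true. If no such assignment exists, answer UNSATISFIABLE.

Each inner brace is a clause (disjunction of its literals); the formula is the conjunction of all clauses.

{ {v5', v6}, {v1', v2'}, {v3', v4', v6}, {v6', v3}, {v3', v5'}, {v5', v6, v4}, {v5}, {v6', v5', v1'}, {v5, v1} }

UNSATISFIABLE

From the singleton clause (v5), v5 = 1.
From the singleton clause (v6), v6 = 1.
From the singleton clause (v3), v3 = 1.
Now (v3') is unsatisfied and unit — conflict.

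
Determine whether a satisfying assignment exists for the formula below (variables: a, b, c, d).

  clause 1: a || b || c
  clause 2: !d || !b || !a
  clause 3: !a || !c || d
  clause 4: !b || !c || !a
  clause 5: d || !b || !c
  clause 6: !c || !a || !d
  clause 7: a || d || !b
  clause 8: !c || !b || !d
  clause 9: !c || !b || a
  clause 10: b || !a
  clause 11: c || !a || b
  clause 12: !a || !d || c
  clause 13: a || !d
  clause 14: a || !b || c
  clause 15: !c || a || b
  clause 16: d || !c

Yes, satisfiable

Case b = true:
Case d = false:
From the singleton clause (!c), c = false.
From the singleton clause (a), a = true.
All clauses are satisfied.
A satisfying assignment: a ↦ true; b ↦ true; c ↦ false; d ↦ false.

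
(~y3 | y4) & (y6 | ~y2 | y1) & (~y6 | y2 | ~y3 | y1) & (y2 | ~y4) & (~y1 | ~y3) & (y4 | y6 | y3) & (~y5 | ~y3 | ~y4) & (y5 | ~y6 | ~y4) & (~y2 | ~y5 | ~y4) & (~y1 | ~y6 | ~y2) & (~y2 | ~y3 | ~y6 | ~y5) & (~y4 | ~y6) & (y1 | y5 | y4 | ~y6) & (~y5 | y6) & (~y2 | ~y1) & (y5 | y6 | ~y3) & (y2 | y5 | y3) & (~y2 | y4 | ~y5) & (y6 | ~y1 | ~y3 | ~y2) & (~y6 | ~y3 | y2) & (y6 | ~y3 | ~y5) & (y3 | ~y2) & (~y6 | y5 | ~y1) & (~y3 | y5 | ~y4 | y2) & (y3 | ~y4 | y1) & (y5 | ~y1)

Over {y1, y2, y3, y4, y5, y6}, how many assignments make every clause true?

2

There are 2^6 = 64 truth assignments over (y1, y2, y3, y4, y5, y6).
Split on y3. With y3 = 1, the clauses containing y3 are satisfied and ~y3 drops from the rest; 0 of the 2^5 = 32 assignments to the other variables satisfy what remains.
With y3 = 0, by the same count on the reduced clause set, 2 assignments work.
(One model: y1=F, y2=F, y3=F, y4=F, y5=T, y6=T.)
Total: 0 + 2 = 2.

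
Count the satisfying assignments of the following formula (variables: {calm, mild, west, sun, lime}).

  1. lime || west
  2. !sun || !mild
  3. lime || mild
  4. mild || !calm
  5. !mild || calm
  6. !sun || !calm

There are 2^5 = 32 truth assignments over (calm, mild, west, sun, lime).
Split on west. With west = true, the clauses containing west are satisfied and !west drops from the rest; 4 of the 2^4 = 16 assignments to the other variables satisfy what remains.
With west = false, by the same count on the reduced clause set, 3 assignments work.
Total: 4 + 3 = 7.

7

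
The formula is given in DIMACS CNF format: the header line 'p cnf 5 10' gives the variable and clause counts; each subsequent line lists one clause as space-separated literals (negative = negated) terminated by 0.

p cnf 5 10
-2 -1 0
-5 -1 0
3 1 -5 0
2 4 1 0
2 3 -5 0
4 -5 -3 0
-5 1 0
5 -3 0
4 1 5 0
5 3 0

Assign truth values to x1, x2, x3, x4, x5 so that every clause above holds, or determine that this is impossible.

UNSATISFIABLE

Suppose x2 = False.
Suppose x5 = False.
The clause (¬x3) is unit, so x3 = False.
But (x3) is also a unit clause — contradiction.
Undo x5 and try x5 = True.
The clause (¬x1) is unit, so x1 = False.
But (x1) is also a unit clause — contradiction.
Both values of x5 lead to a conflict.
Undo x2 and try x2 = True.
The clause (¬x1) is unit, so x1 = False.
The clause (¬x5) is unit, so x5 = False.
The clause (¬x3) is unit, so x3 = False.
But (x3) is also a unit clause — contradiction.
Both values of x2 lead to a conflict.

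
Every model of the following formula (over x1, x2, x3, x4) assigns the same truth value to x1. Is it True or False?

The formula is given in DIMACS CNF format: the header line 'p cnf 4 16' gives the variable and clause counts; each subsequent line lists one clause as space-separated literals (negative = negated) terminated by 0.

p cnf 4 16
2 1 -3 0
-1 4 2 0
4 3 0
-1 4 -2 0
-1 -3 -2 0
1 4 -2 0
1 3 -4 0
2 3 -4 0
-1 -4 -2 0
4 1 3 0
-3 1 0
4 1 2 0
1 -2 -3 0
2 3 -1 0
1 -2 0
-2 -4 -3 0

Suppose x1 = False.
The clause (¬x3) is unit, so x3 = False.
The clause (x4) is unit, so x4 = True.
That conflicts with the unit clause (¬x4).
So every satisfying assignment has x1 = True.

True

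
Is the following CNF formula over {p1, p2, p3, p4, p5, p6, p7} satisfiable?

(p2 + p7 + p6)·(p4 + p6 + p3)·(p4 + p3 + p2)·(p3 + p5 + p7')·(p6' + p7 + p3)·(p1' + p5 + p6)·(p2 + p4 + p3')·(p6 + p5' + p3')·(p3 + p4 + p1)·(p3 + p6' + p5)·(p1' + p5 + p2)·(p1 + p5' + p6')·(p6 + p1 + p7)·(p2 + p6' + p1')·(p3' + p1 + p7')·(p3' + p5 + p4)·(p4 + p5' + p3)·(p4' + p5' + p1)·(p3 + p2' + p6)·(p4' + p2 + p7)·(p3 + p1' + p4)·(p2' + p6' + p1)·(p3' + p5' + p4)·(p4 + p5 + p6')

Suppose p2 = 1.
Suppose p3 = 1.
Suppose p6 = 1.
Unit clause (p1) forces p1 = 1.
Suppose p5 = 1.
Unit clause (p4) forces p4 = 1.
Every clause is now satisfied; p7 is unconstrained.
A satisfying assignment: p1=1; p2=1; p3=1; p4=1; p5=1; p6=1; p7=0.

Satisfiable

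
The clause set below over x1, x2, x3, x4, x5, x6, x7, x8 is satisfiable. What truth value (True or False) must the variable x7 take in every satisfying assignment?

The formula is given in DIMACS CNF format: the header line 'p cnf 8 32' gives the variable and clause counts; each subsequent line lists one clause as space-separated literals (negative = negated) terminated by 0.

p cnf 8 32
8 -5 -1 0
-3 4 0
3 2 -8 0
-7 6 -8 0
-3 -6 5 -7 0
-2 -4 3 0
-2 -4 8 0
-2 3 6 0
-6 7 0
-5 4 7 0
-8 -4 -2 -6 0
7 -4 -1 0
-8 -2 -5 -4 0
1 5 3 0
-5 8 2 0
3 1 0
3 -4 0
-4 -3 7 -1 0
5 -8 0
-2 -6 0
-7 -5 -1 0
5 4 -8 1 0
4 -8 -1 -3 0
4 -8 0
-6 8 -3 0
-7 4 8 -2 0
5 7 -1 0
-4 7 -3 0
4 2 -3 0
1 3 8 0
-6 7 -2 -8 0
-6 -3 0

True

Suppose x7 = False.
The clause (¬x6) is unit, so x6 = False.
Suppose x3 = False.
The clause (¬x2) is unit, so x2 = False.
The clause (¬x8) is unit, so x8 = False.
The clause (¬x5) is unit, so x5 = False.
The clause (x1) is unit, so x1 = True.
Now (¬x1) is unsatisfied and unit — conflict.
That branch fails; take x3 = True instead.
The clause (x4) is unit, so x4 = True.
Now (¬x4) is unsatisfied and unit — conflict.
Both values of x3 lead to a conflict.
So every satisfying assignment has x7 = True.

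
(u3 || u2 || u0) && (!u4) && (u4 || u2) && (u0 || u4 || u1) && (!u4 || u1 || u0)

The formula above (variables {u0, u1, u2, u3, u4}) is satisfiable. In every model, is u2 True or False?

True

Suppose u2 = false.
The clause (!u4) is unit, so u4 = false.
Now (u4) is unsatisfied and unit — conflict.
So every satisfying assignment has u2 = True.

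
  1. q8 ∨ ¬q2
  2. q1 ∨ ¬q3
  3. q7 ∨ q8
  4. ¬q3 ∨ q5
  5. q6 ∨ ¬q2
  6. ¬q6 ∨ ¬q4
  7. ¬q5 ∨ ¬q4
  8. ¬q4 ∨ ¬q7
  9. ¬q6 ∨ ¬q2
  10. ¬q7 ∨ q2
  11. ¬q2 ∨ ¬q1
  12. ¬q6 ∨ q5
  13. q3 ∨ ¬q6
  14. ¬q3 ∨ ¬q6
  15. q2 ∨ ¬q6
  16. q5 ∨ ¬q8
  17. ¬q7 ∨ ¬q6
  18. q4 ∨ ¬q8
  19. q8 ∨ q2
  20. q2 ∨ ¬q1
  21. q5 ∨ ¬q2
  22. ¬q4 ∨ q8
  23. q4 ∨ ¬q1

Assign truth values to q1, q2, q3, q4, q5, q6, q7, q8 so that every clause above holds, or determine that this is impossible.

UNSATISFIABLE

Case q8 = True:
The clause (q5) is unit, so q5 = True.
The clause (¬q4) is unit, so q4 = False.
Now (q4) is unsatisfied and unit — conflict.
So q8 must be the other value — set q8 = False.
The clause (¬q2) is unit, so q2 = False.
Now (q2) is unsatisfied and unit — conflict.
Either choice for q8 ends in contradiction.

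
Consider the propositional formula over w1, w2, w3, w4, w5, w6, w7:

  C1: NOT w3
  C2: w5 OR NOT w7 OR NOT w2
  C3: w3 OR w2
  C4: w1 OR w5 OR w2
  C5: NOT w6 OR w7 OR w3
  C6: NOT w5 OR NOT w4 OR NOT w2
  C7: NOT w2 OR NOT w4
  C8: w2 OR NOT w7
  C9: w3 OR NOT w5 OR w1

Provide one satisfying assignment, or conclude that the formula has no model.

w1=true; w2=true; w3=false; w4=false; w5=true; w6=false; w7=true

The clause (NOT w3) is unit, so w3 = false.
The clause (w2) is unit, so w2 = true.
The clause (NOT w4) is unit, so w4 = false.
Suppose w5 = true.
The clause (w1) is unit, so w1 = true.
Suppose w6 = false.
No clause remains; w7 is free.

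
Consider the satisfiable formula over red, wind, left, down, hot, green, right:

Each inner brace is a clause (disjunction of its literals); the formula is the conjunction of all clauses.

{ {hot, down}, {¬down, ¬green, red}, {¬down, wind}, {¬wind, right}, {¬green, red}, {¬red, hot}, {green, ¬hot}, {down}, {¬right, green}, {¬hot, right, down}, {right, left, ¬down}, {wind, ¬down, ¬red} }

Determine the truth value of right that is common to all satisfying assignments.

True

Suppose right = False.
The clause (¬wind) is unit, so wind = False.
The clause (¬down) is unit, so down = False.
But (down) is also a unit clause — contradiction.
So every satisfying assignment has right = True.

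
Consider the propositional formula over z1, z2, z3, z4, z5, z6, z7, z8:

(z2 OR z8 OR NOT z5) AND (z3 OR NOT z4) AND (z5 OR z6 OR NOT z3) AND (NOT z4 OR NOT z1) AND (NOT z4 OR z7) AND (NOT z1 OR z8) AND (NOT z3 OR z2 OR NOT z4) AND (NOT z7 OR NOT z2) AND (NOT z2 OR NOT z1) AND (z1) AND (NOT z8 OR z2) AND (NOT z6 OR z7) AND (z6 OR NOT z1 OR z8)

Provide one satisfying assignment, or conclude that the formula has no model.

(z1) alone gives z1 = true.
(NOT z4) alone gives z4 = false.
(z8) alone gives z8 = true.
(NOT z2) alone gives z2 = false.
But (z2) is also a unit clause — contradiction.

UNSATISFIABLE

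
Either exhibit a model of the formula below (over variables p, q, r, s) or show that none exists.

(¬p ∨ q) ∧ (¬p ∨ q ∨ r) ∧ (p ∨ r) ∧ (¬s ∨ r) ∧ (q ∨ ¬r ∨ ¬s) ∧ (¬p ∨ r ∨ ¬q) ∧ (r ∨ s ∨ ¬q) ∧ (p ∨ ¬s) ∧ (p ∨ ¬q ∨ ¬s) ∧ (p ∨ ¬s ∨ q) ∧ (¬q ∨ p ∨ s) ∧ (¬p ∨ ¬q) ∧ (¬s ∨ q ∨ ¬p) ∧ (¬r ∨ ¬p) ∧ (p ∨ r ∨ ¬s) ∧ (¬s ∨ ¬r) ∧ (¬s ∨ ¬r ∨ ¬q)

p=False, q=False, r=True, s=False

Branch on p: set p = False.
The clause (r) is unit, so r = True.
The clause (¬s) is unit, so s = False.
The clause (¬q) is unit, so q = False.
Every clause now holds.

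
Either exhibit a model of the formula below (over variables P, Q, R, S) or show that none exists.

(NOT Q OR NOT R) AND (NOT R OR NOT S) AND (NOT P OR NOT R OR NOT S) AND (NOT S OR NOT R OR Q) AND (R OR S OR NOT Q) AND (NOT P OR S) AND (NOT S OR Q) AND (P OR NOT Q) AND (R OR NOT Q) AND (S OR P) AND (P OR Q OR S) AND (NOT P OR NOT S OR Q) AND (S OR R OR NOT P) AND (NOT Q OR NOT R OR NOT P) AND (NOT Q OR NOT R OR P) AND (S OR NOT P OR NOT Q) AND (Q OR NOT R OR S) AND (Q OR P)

UNSATISFIABLE

Try Q = false.
From the singleton clause (NOT S), S = false.
From the singleton clause (NOT P), P = false.
Now (P) is unsatisfied and unit — conflict.
Backtrack on Q: now try Q = true.
From the singleton clause (NOT R), R = false.
Now (R) is unsatisfied and unit — conflict.
Neither Q = true nor Q = false works.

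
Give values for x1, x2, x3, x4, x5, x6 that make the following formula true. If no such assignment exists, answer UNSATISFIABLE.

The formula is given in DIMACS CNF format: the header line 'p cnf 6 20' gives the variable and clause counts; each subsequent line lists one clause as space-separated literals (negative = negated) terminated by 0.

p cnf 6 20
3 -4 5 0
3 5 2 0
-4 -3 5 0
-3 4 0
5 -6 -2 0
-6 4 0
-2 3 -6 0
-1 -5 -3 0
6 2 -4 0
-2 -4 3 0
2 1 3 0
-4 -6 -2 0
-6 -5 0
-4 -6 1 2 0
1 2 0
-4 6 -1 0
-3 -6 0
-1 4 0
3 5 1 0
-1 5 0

Case x3 = False:
Case x4 = False:
Unit clause (¬x6) forces x6 = False.
Unit clause (¬x1) forces x1 = False.
Unit clause (x2) forces x2 = True.
Unit clause (x5) forces x5 = True.
Every clause now holds.

x1 ↦ False, x2 ↦ True, x3 ↦ False, x4 ↦ False, x5 ↦ True, x6 ↦ False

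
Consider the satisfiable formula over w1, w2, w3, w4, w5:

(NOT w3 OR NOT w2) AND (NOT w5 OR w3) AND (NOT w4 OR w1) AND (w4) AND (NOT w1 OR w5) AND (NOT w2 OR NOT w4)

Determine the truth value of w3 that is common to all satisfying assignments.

True

Suppose w3 = false.
From the singleton clause (NOT w5), w5 = false.
From the singleton clause (w4), w4 = true.
From the singleton clause (w1), w1 = true.
That conflicts with the unit clause (NOT w1).
So every satisfying assignment has w3 = True.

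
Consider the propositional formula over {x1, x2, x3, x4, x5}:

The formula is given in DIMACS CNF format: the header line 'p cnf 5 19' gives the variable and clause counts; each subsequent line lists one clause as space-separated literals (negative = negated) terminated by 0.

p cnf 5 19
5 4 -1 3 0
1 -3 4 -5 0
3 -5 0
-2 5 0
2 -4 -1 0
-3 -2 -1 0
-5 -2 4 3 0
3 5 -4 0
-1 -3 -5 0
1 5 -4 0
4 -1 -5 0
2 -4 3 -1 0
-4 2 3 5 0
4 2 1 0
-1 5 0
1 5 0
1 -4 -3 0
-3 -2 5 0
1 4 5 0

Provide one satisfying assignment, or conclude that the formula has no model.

Branch on x3: set x3 = True.
Branch on x2: set x2 = False.
Branch on x4: set x4 = False.
(x1) alone gives x1 = True.
(¬x5) alone gives x5 = False.
That conflicts with the unit clause (x5).
So x4 must be the other value — set x4 = True.
(¬x1) alone gives x1 = False.
That conflicts with the unit clause (x1).
Either choice for x4 ends in contradiction.
So x2 must be the other value — set x2 = True.
(x5) alone gives x5 = True.
(¬x1) alone gives x1 = False.
(x4) alone gives x4 = True.
That conflicts with the unit clause (¬x4).
Either choice for x2 ends in contradiction.
So x3 must be the other value — set x3 = False.
(¬x5) alone gives x5 = False.
(¬x2) alone gives x2 = False.
(¬x4) alone gives x4 = False.
(¬x1) alone gives x1 = False.
That conflicts with the unit clause (x1).
Either choice for x3 ends in contradiction.

UNSATISFIABLE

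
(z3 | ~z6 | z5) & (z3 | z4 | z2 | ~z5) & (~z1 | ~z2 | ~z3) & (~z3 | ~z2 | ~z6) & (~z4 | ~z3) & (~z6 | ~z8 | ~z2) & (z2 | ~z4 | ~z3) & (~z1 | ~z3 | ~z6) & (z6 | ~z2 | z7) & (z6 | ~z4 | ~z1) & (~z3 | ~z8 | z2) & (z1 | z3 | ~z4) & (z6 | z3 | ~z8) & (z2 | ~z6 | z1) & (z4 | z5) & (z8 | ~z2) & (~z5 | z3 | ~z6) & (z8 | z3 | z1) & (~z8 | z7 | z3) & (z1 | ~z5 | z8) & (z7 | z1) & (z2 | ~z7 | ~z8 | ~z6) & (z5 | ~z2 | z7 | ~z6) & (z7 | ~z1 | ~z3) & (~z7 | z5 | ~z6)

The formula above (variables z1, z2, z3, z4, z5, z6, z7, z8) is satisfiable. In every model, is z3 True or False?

True

Suppose z3 = 0.
Case z6 = 0:
Unit clause (~z8) forces z8 = 0.
Unit clause (~z2) forces z2 = 0.
Unit clause (z1) forces z1 = 1.
Unit clause (~z4) forces z4 = 0.
Unit clause (~z5) forces z5 = 0.
Now (z5) is unsatisfied and unit — conflict.
Backtrack on z6: now try z6 = 1.
Unit clause (z5) forces z5 = 1.
Now (~z5) is unsatisfied and unit — conflict.
Either choice for z6 ends in contradiction.
So every satisfying assignment has z3 = True.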